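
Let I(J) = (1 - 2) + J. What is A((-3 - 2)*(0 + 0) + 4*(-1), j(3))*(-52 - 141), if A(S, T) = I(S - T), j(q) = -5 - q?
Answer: -579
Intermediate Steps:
I(J) = -1 + J
A(S, T) = -1 + S - T (A(S, T) = -1 + (S - T) = -1 + S - T)
A((-3 - 2)*(0 + 0) + 4*(-1), j(3))*(-52 - 141) = (-1 + ((-3 - 2)*(0 + 0) + 4*(-1)) - (-5 - 1*3))*(-52 - 141) = (-1 + (-5*0 - 4) - (-5 - 3))*(-193) = (-1 + (0 - 4) - 1*(-8))*(-193) = (-1 - 4 + 8)*(-193) = 3*(-193) = -579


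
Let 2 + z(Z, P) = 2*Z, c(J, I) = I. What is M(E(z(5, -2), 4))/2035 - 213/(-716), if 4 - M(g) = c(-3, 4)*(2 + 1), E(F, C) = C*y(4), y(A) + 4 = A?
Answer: 427727/1457060 ≈ 0.29355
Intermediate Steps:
y(A) = -4 + A
z(Z, P) = -2 + 2*Z
E(F, C) = 0 (E(F, C) = C*(-4 + 4) = C*0 = 0)
M(g) = -8 (M(g) = 4 - 4*(2 + 1) = 4 - 4*3 = 4 - 1*12 = 4 - 12 = -8)
M(E(z(5, -2), 4))/2035 - 213/(-716) = -8/2035 - 213/(-716) = -8*1/2035 - 213*(-1/716) = -8/2035 + 213/716 = 427727/1457060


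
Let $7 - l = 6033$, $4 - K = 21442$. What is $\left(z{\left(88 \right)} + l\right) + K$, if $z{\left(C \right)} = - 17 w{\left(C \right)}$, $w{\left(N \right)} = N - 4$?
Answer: $-28892$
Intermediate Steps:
$K = -21438$ ($K = 4 - 21442 = -21438$)
$l = -6026$ ($l = 7 - 6033 = -6026$)
$w{\left(N \right)} = -4 + N$
$z{\left(C \right)} = 68 - 17 C$ ($z{\left(C \right)} = - 17 \left(-4 + C\right) = 68 - 17 C$)
$\left(z{\left(88 \right)} + l\right) + K = \left(\left(68 - 1496\right) - 6026\right) - 21438 = \left(-1428 - 6026\right) - 21438 = -7454 - 21438 = -28892$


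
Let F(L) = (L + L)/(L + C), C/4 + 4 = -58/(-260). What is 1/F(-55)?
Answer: 4557/7150 ≈ 0.63734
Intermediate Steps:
C = -982/65 (C = -16 + 4*(-58/(-260)) = -16 + 4*(-58*(-1/260)) = -16 + 4*(29/130) = -16 + 58/65 = -982/65 ≈ -15.108)
F(L) = 2*L/(-982/65 + L) (F(L) = (L + L)/(L - 982/65) = (2*L)/(-982/65 + L) = 2*L/(-982/65 + L))
1/F(-55) = 1/(130*(-55)/(-982 + 65*(-55))) = 1/(130*(-55)/(-982 - 3575)) = 1/(130*(-55)/(-4557)) = 1/(130*(-55)*(-1/4557)) = 1/(7150/4557) = 4557/7150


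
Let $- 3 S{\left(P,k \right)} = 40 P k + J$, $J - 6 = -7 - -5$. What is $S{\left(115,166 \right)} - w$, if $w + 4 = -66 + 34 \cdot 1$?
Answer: $- \frac{763496}{3} \approx -2.545 \cdot 10^{5}$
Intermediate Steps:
$J = 4$ ($J = 6 - 2 = 4$)
$w = -36$ ($w = -4 + \left(-66 + 34 \cdot 1\right) = -4 + \left(-66 + 34\right) = -4 - 32 = -36$)
$S{\left(P,k \right)} = - \frac{4}{3} - \frac{40 P k}{3}$ ($S{\left(P,k \right)} = - \frac{40 P k + 4}{3} = - \frac{4 + 40 P k}{3} = - \frac{4}{3} - \frac{40 P k}{3}$)
$S{\left(115,166 \right)} - w = \left(- \frac{4}{3} - \frac{4600}{3} \cdot 166\right) - -36 = \left(- \frac{4}{3} - \frac{763600}{3}\right) + 36 = - \frac{763604}{3} + 36 = - \frac{763496}{3}$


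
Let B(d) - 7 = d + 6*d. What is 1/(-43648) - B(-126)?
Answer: 38191999/43648 ≈ 875.00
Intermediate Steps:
B(d) = 7 + 7*d (B(d) = 7 + (d + 6*d) = 7 + 7*d)
1/(-43648) - B(-126) = 1/(-43648) - (7 + 7*(-126)) = -1/43648 - (7 - 882) = -1/43648 - 1*(-875) = -1/43648 + 875 = 38191999/43648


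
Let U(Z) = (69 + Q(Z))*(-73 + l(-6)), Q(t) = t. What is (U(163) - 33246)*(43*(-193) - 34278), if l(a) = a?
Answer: 2195866198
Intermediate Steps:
U(Z) = -5451 - 79*Z (U(Z) = (69 + Z)*(-73 - 6) = (69 + Z)*(-79) = -5451 - 79*Z)
(U(163) - 33246)*(43*(-193) - 34278) = ((-5451 - 79*163) - 33246)*(43*(-193) - 34278) = ((-5451 - 12877) - 33246)*(-8299 - 34278) = (-18328 - 33246)*(-42577) = -51574*(-42577) = 2195866198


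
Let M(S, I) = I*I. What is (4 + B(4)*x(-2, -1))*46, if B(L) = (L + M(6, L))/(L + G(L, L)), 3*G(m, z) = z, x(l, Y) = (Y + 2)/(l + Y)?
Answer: 253/2 ≈ 126.50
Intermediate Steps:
M(S, I) = I²
x(l, Y) = (2 + Y)/(Y + l)
G(m, z) = z/3
B(L) = 3*(L + L²)/(4*L) (B(L) = (L + L²)/(L + L/3) = (L + L²)/((4*L/3)) = (L + L²)*(3/(4*L)) = 3*(L + L²)/(4*L))
(4 + B(4)*x(-2, -1))*46 = (4 + (¾ + (¾)*4)*((2 - 1)/(-1 - 2)))*46 = (4 + (¾ + 3)*(1/(-3)))*46 = (4 + 15*(-⅓*1)/4)*46 = (4 + (15/4)*(-⅓))*46 = (4 - 5/4)*46 = (11/4)*46 = 253/2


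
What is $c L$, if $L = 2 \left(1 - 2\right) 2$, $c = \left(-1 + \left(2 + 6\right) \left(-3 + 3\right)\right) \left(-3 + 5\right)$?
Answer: $8$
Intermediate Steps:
$c = -2$ ($c = \left(-1 + 8 \cdot 0\right) 2 = \left(-1 + 0\right) 2 = \left(-1\right) 2 = -2$)
$L = -4$ ($L = 2 \left(-1\right) 2 = \left(-2\right) 2 = -4$)
$c L = \left(-2\right) \left(-4\right) = 8$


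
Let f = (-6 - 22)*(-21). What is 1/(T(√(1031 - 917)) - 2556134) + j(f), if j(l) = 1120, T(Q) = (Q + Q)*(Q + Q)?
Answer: 2862359359/2555678 ≈ 1120.0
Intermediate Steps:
T(Q) = 4*Q² (T(Q) = (2*Q)*(2*Q) = 4*Q²)
f = 588 (f = -28*(-21) = 588)
1/(T(√(1031 - 917)) - 2556134) + j(f) = 1/(4*(√(1031 - 917))² - 2556134) + 1120 = 1/(4*(√114)² - 2556134) + 1120 = 1/(4*114 - 2556134) + 1120 = 1/(456 - 2556134) + 1120 = 1/(-2555678) + 1120 = -1/2555678 + 1120 = 2862359359/2555678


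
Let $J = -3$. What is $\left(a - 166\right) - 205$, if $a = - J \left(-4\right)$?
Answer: $-383$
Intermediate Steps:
$a = -12$ ($a = \left(-1\right) \left(-3\right) \left(-4\right) = 3 \left(-4\right) = -12$)
$\left(a - 166\right) - 205 = \left(-12 - 166\right) - 205 = -178 - 205 = -383$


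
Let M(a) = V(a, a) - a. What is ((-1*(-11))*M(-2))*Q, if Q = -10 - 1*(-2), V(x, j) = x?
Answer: 0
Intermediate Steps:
M(a) = 0 (M(a) = a - a = 0)
Q = -8 (Q = -10 + 2 = -8)
((-1*(-11))*M(-2))*Q = (-1*(-11)*0)*(-8) = (11*0)*(-8) = 0*(-8) = 0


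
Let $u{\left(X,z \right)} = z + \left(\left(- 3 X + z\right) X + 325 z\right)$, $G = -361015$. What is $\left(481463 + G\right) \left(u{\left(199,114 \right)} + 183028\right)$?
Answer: $14944585600$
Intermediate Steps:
$u{\left(X,z \right)} = 326 z + X \left(z - 3 X\right)$ ($u{\left(X,z \right)} = z + \left(\left(z - 3 X\right) X + 325 z\right) = z + \left(X \left(z - 3 X\right) + 325 z\right) = z + \left(325 z + X \left(z - 3 X\right)\right) = 326 z + X \left(z - 3 X\right)$)
$\left(481463 + G\right) \left(u{\left(199,114 \right)} + 183028\right) = \left(481463 - 361015\right) \left(\left(- 3 \cdot 199^{2} + 326 \cdot 114 + 199 \cdot 114\right) + 183028\right) = 120448 \left(\left(\left(-3\right) 39601 + 37164 + 22686\right) + 183028\right) = 120448 \left(\left(-118803 + 37164 + 22686\right) + 183028\right) = 120448 \left(-58953 + 183028\right) = 120448 \cdot 124075 = 14944585600$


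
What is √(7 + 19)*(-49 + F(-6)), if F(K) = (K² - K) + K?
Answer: -13*√26 ≈ -66.287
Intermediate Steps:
F(K) = K²
√(7 + 19)*(-49 + F(-6)) = √(7 + 19)*(-49 + (-6)²) = √26*(-49 + 36) = √26*(-13) = -13*√26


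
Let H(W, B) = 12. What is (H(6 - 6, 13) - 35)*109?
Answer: -2507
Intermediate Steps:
(H(6 - 6, 13) - 35)*109 = (12 - 35)*109 = -23*109 = -2507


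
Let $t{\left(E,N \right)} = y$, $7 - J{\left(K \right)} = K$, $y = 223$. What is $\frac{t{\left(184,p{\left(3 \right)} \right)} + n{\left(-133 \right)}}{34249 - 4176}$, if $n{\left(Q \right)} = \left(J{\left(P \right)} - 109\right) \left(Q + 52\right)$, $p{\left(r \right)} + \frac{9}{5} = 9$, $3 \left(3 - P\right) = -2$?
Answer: $\frac{8782}{30073} \approx 0.29202$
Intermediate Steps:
$P = \frac{11}{3}$ ($P = 3 - - \frac{2}{3} = 3 + \frac{2}{3} = \frac{11}{3} \approx 3.6667$)
$p{\left(r \right)} = \frac{36}{5}$ ($p{\left(r \right)} = - \frac{9}{5} + 9 = \frac{36}{5}$)
$J{\left(K \right)} = 7 - K$
$t{\left(E,N \right)} = 223$
$n{\left(Q \right)} = - \frac{16484}{3} - \frac{317 Q}{3}$ ($n{\left(Q \right)} = \left(\left(7 - \frac{11}{3}\right) - 109\right) \left(Q + 52\right) = \left(\left(7 - \frac{11}{3}\right) - 109\right) \left(52 + Q\right) = \left(\frac{10}{3} - 109\right) \left(52 + Q\right) = - \frac{317 \left(52 + Q\right)}{3} = - \frac{16484}{3} - \frac{317 Q}{3}$)
$\frac{t{\left(184,p{\left(3 \right)} \right)} + n{\left(-133 \right)}}{34249 - 4176} = \frac{223 - -8559}{34249 - 4176} = \frac{223 + \left(- \frac{16484}{3} + \frac{42161}{3}\right)}{30073} = \left(223 + 8559\right) \frac{1}{30073} = 8782 \cdot \frac{1}{30073} = \frac{8782}{30073}$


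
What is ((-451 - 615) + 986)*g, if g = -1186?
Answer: 94880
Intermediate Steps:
((-451 - 615) + 986)*g = ((-451 - 615) + 986)*(-1186) = (-1066 + 986)*(-1186) = -80*(-1186) = 94880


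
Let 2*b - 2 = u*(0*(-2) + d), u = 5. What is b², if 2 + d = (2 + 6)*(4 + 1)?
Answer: 9216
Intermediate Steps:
d = 38 (d = -2 + (2 + 6)*(4 + 1) = -2 + 8*5 = -2 + 40 = 38)
b = 96 (b = 1 + (5*(0*(-2) + 38))/2 = 1 + (5*(0 + 38))/2 = 1 + (5*38)/2 = 1 + (½)*190 = 1 + 95 = 96)
b² = 96² = 9216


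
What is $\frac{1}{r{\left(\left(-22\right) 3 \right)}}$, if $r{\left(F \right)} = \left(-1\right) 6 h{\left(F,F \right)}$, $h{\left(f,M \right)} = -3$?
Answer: $\frac{1}{18} \approx 0.055556$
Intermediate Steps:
$r{\left(F \right)} = 18$ ($r{\left(F \right)} = \left(-1\right) 6 \left(-3\right) = \left(-6\right) \left(-3\right) = 18$)
$\frac{1}{r{\left(\left(-22\right) 3 \right)}} = \frac{1}{18}$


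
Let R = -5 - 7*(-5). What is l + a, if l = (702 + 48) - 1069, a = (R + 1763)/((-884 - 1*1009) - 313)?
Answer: -705507/2206 ≈ -319.81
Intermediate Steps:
R = 30 (R = -5 + 35 = 30)
a = -1793/2206 (a = (30 + 1763)/((-884 - 1*1009) - 313) = 1793/((-884 - 1009) - 313) = 1793/(-1893 - 313) = 1793/(-2206) = 1793*(-1/2206) = -1793/2206 ≈ -0.81278)
l = -319 (l = 750 - 1069 = -319)
l + a = -319 - 1793/2206 = -705507/2206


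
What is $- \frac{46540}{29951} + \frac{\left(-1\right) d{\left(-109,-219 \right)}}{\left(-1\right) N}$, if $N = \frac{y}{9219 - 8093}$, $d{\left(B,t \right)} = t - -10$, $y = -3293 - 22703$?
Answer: $\frac{2919317397}{389303098} \approx 7.4988$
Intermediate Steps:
$y = -25996$ ($y = -3293 - 22703 = -25996$)
$d{\left(B,t \right)} = 10 + t$ ($d{\left(B,t \right)} = t + 10 = 10 + t$)
$N = - \frac{12998}{563}$ ($N = - \frac{25996}{9219 - 8093} = - \frac{25996}{1126} = \left(-25996\right) \frac{1}{1126} = - \frac{12998}{563} \approx -23.087$)
$- \frac{46540}{29951} + \frac{\left(-1\right) d{\left(-109,-219 \right)}}{\left(-1\right) N} = - \frac{46540}{29951} + \frac{\left(-1\right) \left(10 - 219\right)}{\left(-1\right) \left(- \frac{12998}{563}\right)} = \left(-46540\right) \frac{1}{29951} + \frac{\left(-1\right) \left(-209\right)}{\frac{12998}{563}} = - \frac{46540}{29951} + 209 \cdot \frac{563}{12998} = - \frac{46540}{29951} + \frac{117667}{12998} = \frac{2919317397}{389303098}$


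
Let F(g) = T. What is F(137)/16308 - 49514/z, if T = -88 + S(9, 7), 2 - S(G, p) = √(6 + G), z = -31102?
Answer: 201199885/126802854 - √15/16308 ≈ 1.5865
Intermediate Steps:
S(G, p) = 2 - √(6 + G)
T = -86 - √15 (T = -88 + (2 - √(6 + 9)) = -88 + (2 - √15) = -86 - √15 ≈ -89.873)
F(g) = -86 - √15
F(137)/16308 - 49514/z = (-86 - √15)/16308 - 49514/(-31102) = (-86 - √15)*(1/16308) - 49514*(-1/31102) = (-43/8154 - √15/16308) + 24757/15551 = 201199885/126802854 - √15/16308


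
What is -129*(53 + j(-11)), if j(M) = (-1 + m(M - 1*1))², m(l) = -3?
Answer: -8901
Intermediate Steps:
j(M) = 16 (j(M) = (-1 - 3)² = (-4)² = 16)
-129*(53 + j(-11)) = -129*(53 + 16) = -129*69 = -8901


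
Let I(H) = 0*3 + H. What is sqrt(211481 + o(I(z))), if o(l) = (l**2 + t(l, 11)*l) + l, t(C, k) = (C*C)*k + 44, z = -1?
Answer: sqrt(211426) ≈ 459.81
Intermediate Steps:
t(C, k) = 44 + k*C**2 (t(C, k) = C**2*k + 44 = k*C**2 + 44 = 44 + k*C**2)
I(H) = H (I(H) = 0 + H = H)
o(l) = l + l**2 + l*(44 + 11*l**2) (o(l) = (l**2 + (44 + 11*l**2)*l) + l = (l**2 + l*(44 + 11*l**2)) + l = l + l**2 + l*(44 + 11*l**2))
sqrt(211481 + o(I(z))) = sqrt(211481 - (45 - 1 + 11*(-1)**2)) = sqrt(211481 - (45 - 1 + 11*1)) = sqrt(211481 - (45 - 1 + 11)) = sqrt(211481 - 1*55) = sqrt(211481 - 55) = sqrt(211426)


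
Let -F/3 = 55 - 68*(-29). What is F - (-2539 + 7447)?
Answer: -10989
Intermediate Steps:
F = -6081 (F = -3*(55 - 68*(-29)) = -3*(55 + 1972) = -3*2027 = -6081)
F - (-2539 + 7447) = -6081 - (-2539 + 7447) = -6081 - 1*4908 = -6081 - 4908 = -10989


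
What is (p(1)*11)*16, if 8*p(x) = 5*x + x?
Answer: 132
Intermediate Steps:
p(x) = 3*x/4 (p(x) = (5*x + x)/8 = (6*x)/8 = 3*x/4)
(p(1)*11)*16 = (((3/4)*1)*11)*16 = ((3/4)*11)*16 = (33/4)*16 = 132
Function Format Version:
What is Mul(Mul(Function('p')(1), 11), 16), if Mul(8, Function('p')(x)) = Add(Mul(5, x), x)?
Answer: 132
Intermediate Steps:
Function('p')(x) = Mul(Rational(3, 4), x) (Function('p')(x) = Mul(Rational(1, 8), Add(Mul(5, x), x)) = Mul(Rational(1, 8), Mul(6, x)) = Mul(Rational(3, 4), x))
Mul(Mul(Function('p')(1), 11), 16) = Mul(Mul(Mul(Rational(3, 4), 1), 11), 16) = Mul(Mul(Rational(3, 4), 11), 16) = Mul(Rational(33, 4), 16) = 132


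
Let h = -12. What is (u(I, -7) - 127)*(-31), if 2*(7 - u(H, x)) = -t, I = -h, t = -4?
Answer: 3782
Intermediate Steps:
I = 12 (I = -1*(-12) = 12)
u(H, x) = 5 (u(H, x) = 7 - (-1)*(-4)/2 = 7 - ½*4 = 7 - 2 = 5)
(u(I, -7) - 127)*(-31) = (5 - 127)*(-31) = -122*(-31) = 3782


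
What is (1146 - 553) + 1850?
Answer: 2443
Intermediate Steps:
(1146 - 553) + 1850 = 593 + 1850 = 2443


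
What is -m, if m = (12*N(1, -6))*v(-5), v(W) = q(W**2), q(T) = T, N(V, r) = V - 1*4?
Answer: 900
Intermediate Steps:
N(V, r) = -4 + V (N(V, r) = V - 4 = -4 + V)
v(W) = W**2
m = -900 (m = (12*(-4 + 1))*(-5)**2 = (12*(-3))*25 = -36*25 = -900)
-m = -1*(-900) = 900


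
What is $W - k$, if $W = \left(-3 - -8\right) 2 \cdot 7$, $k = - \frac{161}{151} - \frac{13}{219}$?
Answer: $\frac{2352052}{33069} \approx 71.126$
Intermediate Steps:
$k = - \frac{37222}{33069}$ ($k = \left(-161\right) \frac{1}{151} - \frac{13}{219} = - \frac{161}{151} - \frac{13}{219} = - \frac{37222}{33069} \approx -1.1256$)
$W = 70$ ($W = \left(-3 + 8\right) 2 \cdot 7 = 5 \cdot 2 \cdot 7 = 10 \cdot 7 = 70$)
$W - k = 70 - - \frac{37222}{33069} = 70 + \frac{37222}{33069} = \frac{2352052}{33069}$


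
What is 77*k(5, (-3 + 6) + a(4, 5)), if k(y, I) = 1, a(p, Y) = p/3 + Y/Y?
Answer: 77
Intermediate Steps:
a(p, Y) = 1 + p/3 (a(p, Y) = p*(⅓) + 1 = p/3 + 1 = 1 + p/3)
77*k(5, (-3 + 6) + a(4, 5)) = 77*1 = 77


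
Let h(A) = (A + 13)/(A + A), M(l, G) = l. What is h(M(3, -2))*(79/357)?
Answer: 632/1071 ≈ 0.59010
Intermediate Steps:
h(A) = (13 + A)/(2*A) (h(A) = (13 + A)/((2*A)) = (13 + A)*(1/(2*A)) = (13 + A)/(2*A))
h(M(3, -2))*(79/357) = ((1/2)*(13 + 3)/3)*(79/357) = ((1/2)*(1/3)*16)*(79*(1/357)) = (8/3)*(79/357) = 632/1071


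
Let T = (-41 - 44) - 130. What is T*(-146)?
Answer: 31390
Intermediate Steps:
T = -215 (T = -85 - 130 = -215)
T*(-146) = -215*(-146) = 31390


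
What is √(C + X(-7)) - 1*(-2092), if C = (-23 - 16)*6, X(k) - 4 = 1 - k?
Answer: 2092 + I*√222 ≈ 2092.0 + 14.9*I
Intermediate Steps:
X(k) = 5 - k (X(k) = 4 + (1 - k) = 5 - k)
C = -234 (C = -39*6 = -234)
√(C + X(-7)) - 1*(-2092) = √(-234 + (5 - 1*(-7))) - 1*(-2092) = √(-234 + (5 + 7)) + 2092 = √(-234 + 12) + 2092 = √(-222) + 2092 = I*√222 + 2092 = 2092 + I*√222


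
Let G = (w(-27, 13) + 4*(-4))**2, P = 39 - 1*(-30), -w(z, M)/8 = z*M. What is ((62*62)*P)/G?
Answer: 66309/1948816 ≈ 0.034025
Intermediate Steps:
w(z, M) = -8*M*z (w(z, M) = -8*z*M = -8*M*z)
P = 69 (P = 39 + 30 = 69)
G = 7795264 (G = (-8*13*(-27) + 4*(-4))**2 = (2808 - 16)**2 = 2792**2 = 7795264)
((62*62)*P)/G = ((62*62)*69)/7795264 = (3844*69)*(1/7795264) = 265236*(1/7795264) = 66309/1948816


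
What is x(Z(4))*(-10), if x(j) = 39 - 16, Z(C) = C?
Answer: -230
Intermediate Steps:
x(j) = 23
x(Z(4))*(-10) = 23*(-10) = -230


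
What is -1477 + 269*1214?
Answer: 325089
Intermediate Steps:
-1477 + 269*1214 = -1477 + 326566 = 325089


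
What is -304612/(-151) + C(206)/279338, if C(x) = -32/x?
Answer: 4382119901876/2172271957 ≈ 2017.3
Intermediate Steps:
-304612/(-151) + C(206)/279338 = -304612/(-151) - 32/206/279338 = -304612*(-1/151) - 32*1/206*(1/279338) = 304612/151 - 16/103*1/279338 = 304612/151 - 8/14385907 = 4382119901876/2172271957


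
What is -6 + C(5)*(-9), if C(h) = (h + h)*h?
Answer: -456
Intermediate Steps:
C(h) = 2*h**2 (C(h) = (2*h)*h = 2*h**2)
-6 + C(5)*(-9) = -6 + (2*5**2)*(-9) = -6 + (2*25)*(-9) = -6 + 50*(-9) = -6 - 450 = -456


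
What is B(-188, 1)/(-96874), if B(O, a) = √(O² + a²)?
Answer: -√35345/96874 ≈ -0.0019407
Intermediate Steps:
B(-188, 1)/(-96874) = √((-188)² + 1²)/(-96874) = √(35344 + 1)*(-1/96874) = √35345*(-1/96874) = -√35345/96874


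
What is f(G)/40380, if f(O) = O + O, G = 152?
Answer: 76/10095 ≈ 0.0075285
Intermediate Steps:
f(O) = 2*O
f(G)/40380 = (2*152)/40380 = 304*(1/40380) = 76/10095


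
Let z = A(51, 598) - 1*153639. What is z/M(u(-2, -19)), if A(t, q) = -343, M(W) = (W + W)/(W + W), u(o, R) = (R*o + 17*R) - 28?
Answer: -153982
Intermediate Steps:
u(o, R) = -28 + 17*R + R*o (u(o, R) = (17*R + R*o) - 28 = -28 + 17*R + R*o)
M(W) = 1 (M(W) = (2*W)/((2*W)) = (2*W)*(1/(2*W)) = 1)
z = -153982 (z = -343 - 1*153639 = -343 - 153639 = -153982)
z/M(u(-2, -19)) = -153982/1 = -153982*1 = -153982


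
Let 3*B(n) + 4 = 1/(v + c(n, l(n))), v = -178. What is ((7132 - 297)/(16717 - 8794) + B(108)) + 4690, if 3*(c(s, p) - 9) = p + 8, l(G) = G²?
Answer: 138279052396/29486765 ≈ 4689.5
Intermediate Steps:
c(s, p) = 35/3 + p/3 (c(s, p) = 9 + (p + 8)/3 = 9 + (8 + p)/3 = 9 + (8/3 + p/3) = 35/3 + p/3)
B(n) = -4/3 + 1/(3*(-499/3 + n²/3)) (B(n) = -4/3 + 1/(3*(-178 + (35/3 + n²/3))) = -4/3 + 1/(3*(-499/3 + n²/3)))
((7132 - 297)/(16717 - 8794) + B(108)) + 4690 = ((7132 - 297)/(16717 - 8794) + (1999 - 4*108²)/(3*(-499 + 108²))) + 4690 = (6835/7923 + (1999 - 4*11664)/(3*(-499 + 11664))) + 4690 = (6835*(1/7923) + (⅓)*(1999 - 46656)/11165) + 4690 = (6835/7923 + (⅓)*(1/11165)*(-44657)) + 4690 = (6835/7923 - 44657/33495) + 4690 = -13875454/29486765 + 4690 = 138279052396/29486765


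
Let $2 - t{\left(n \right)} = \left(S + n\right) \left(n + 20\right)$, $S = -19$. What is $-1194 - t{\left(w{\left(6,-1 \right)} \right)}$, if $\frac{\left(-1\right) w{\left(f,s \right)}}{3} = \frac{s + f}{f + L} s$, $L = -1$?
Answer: $-1564$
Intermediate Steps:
$w{\left(f,s \right)} = - \frac{3 s \left(f + s\right)}{-1 + f}$ ($w{\left(f,s \right)} = - 3 \frac{s + f}{f - 1} s = - 3 \frac{f + s}{-1 + f} s = - 3 \frac{s \left(f + s\right)}{-1 + f} = - \frac{3 s \left(f + s\right)}{-1 + f}$)
$t{\left(n \right)} = 2 - \left(-19 + n\right) \left(20 + n\right)$ ($t{\left(n \right)} = 2 - \left(-19 + n\right) \left(n + 20\right) = 2 - \left(-19 + n\right) \left(20 + n\right)$)
$-1194 - t{\left(w{\left(6,-1 \right)} \right)} = -1194 - \left(382 - \left(-3\right) \left(-1\right) \frac{1}{-1 + 6} \left(6 - 1\right) - \left(\left(-3\right) \left(-1\right) \frac{1}{-1 + 6} \left(6 - 1\right)\right)^{2}\right) = -1194 - \left(382 - \left(-3\right) \left(-1\right) \frac{1}{5} \cdot 5 - \left(\left(-3\right) \left(-1\right) \frac{1}{5} \cdot 5\right)^{2}\right) = -1194 - \left(382 - 3 - 3^{2}\right) = -1194 - \left(382 - 3 - 9\right) = -1194 - 370 = -1564$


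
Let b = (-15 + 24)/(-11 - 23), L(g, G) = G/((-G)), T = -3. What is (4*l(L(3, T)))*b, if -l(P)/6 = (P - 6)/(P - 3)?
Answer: 189/17 ≈ 11.118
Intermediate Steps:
L(g, G) = -1 (L(g, G) = G*(-1/G) = -1)
l(P) = -6*(-6 + P)/(-3 + P) (l(P) = -6*(P - 6)/(P - 3) = -6*(-6 + P)/(-3 + P))
b = -9/34 (b = 9/(-34) = 9*(-1/34) = -9/34 ≈ -0.26471)
(4*l(L(3, T)))*b = (4*(6*(6 - 1*(-1))/(-3 - 1)))*(-9/34) = (4*(6*(6 + 1)/(-4)))*(-9/34) = (4*(6*(-¼)*7))*(-9/34) = (4*(-21/2))*(-9/34) = -42*(-9/34) = 189/17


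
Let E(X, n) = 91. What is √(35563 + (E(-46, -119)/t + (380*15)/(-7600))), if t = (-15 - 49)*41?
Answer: √3825925373/328 ≈ 188.58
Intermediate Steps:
t = -2624 (t = -64*41 = -2624)
√(35563 + (E(-46, -119)/t + (380*15)/(-7600))) = √(35563 + (91/(-2624) + (380*15)/(-7600))) = √(35563 + (91*(-1/2624) + 5700*(-1/7600))) = √(35563 + (-91/2624 - ¾)) = √(35563 - 2059/2624) = √(93315253/2624) = √3825925373/328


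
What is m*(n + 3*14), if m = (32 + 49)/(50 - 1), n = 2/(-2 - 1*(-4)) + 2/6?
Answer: 3510/49 ≈ 71.633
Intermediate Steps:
n = 4/3 (n = 2/(-2 + 4) + 2*(⅙) = 2/2 + ⅓ = 2*(½) + ⅓ = 1 + ⅓ = 4/3 ≈ 1.3333)
m = 81/49 ≈ 1.6531
m*(n + 3*14) = 81*(4/3 + 3*14)/49 = 81*(4/3 + 42)/49 = (81/49)*(130/3) = 3510/49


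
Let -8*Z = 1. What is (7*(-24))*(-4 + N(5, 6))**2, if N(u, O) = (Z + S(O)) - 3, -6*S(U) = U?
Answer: -88725/8 ≈ -11091.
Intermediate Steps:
Z = -1/8 (Z = -1/8*1 = -1/8 ≈ -0.12500)
S(U) = -U/6
N(u, O) = -25/8 - O/6 (N(u, O) = (-1/8 - O/6) - 3 = -25/8 - O/6)
(7*(-24))*(-4 + N(5, 6))**2 = (7*(-24))*(-4 + (-25/8 - 1/6*6))**2 = -168*(-4 + (-25/8 - 1))**2 = -168*(-4 - 33/8)**2 = -168*(-65/8)**2 = -168*4225/64 = -88725/8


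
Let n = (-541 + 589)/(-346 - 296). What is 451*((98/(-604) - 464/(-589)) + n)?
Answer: 4727627795/19032946 ≈ 248.39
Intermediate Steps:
n = -8/107 (n = 48/(-642) = 48*(-1/642) = -8/107 ≈ -0.074766)
451*((98/(-604) - 464/(-589)) + n) = 451*((98/(-604) - 464/(-589)) - 8/107) = 451*((98*(-1/604) - 464*(-1/589)) - 8/107) = 451*((-49/302 + 464/589) - 8/107) = 451*(111267/177878 - 8/107) = 451*(10482545/19032946) = 4727627795/19032946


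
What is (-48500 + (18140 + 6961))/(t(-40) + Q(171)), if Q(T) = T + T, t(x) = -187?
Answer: -23399/155 ≈ -150.96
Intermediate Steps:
Q(T) = 2*T
(-48500 + (18140 + 6961))/(t(-40) + Q(171)) = (-48500 + (18140 + 6961))/(-187 + 2*171) = (-48500 + 25101)/(-187 + 342) = -23399/155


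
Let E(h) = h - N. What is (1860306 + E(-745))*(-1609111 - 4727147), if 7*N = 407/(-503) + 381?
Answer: -41485528022465610/3521 ≈ -1.1782e+13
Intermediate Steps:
N = 191236/3521 (N = (407/(-503) + 381)/7 = (407*(-1/503) + 381)/7 = (-407/503 + 381)/7 = (1/7)*(191236/503) = 191236/3521 ≈ 54.313)
E(h) = -191236/3521 + h (E(h) = h - 1*191236/3521 = h - 191236/3521 = -191236/3521 + h)
(1860306 + E(-745))*(-1609111 - 4727147) = (1860306 + (-191236/3521 - 745))*(-1609111 - 4727147) = (1860306 - 2814381/3521)*(-6336258) = (6547323045/3521)*(-6336258) = -41485528022465610/3521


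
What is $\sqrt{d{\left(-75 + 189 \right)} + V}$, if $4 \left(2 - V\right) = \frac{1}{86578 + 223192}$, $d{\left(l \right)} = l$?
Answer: $\frac{\sqrt{44524257835830}}{619540} \approx 10.77$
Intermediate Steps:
$V = \frac{2478159}{1239080}$ ($V = 2 - \frac{1}{4 \left(86578 + 223192\right)} = 2 - \frac{1}{4 \cdot 309770} = 2 - \frac{1}{1239080} = \frac{2478159}{1239080} \approx 2.0$)
$\sqrt{d{\left(-75 + 189 \right)} + V} = \sqrt{\left(-75 + 189\right) + \frac{2478159}{1239080}} = \sqrt{114 + \frac{2478159}{1239080}} = \sqrt{\frac{143733279}{1239080}} = \frac{\sqrt{44524257835830}}{619540}$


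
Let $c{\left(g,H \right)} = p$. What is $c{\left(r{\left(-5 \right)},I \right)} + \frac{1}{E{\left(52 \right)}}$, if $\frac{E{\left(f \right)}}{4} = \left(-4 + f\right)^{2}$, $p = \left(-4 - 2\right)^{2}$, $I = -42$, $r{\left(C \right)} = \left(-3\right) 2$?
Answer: $\frac{331777}{9216} \approx 36.0$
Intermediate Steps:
$r{\left(C \right)} = -6$
$p = 36$ ($p = \left(-6\right)^{2} = 36$)
$c{\left(g,H \right)} = 36$
$E{\left(f \right)} = 4 \left(-4 + f\right)^{2}$
$c{\left(r{\left(-5 \right)},I \right)} + \frac{1}{E{\left(52 \right)}} = 36 + \frac{1}{4 \left(-4 + 52\right)^{2}} = 36 + \frac{1}{4 \cdot 48^{2}} = 36 + \frac{1}{4 \cdot 2304} = 36 + \frac{1}{9216} = \frac{331777}{9216}$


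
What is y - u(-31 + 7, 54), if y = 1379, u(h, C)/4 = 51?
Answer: 1175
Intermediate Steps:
u(h, C) = 204 (u(h, C) = 4*51 = 204)
y - u(-31 + 7, 54) = 1379 - 1*204 = 1379 - 204 = 1175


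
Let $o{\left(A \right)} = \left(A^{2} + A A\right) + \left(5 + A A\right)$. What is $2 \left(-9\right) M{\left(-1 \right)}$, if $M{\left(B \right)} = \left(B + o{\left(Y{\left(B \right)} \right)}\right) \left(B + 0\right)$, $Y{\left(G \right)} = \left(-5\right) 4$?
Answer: $21672$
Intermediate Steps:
$Y{\left(G \right)} = -20$
$o{\left(A \right)} = 5 + 3 A^{2}$ ($o{\left(A \right)} = \left(A^{2} + A^{2}\right) + \left(5 + A^{2}\right) = 2 A^{2} + \left(5 + A^{2}\right) = 5 + 3 A^{2}$)
$M{\left(B \right)} = B \left(1205 + B\right)$ ($M{\left(B \right)} = \left(B + \left(5 + 3 \left(-20\right)^{2}\right)\right) \left(B + 0\right) = \left(B + \left(5 + 3 \cdot 400\right)\right) B = \left(B + \left(5 + 1200\right)\right) B = \left(B + 1205\right) B = \left(1205 + B\right) B = B \left(1205 + B\right)$)
$2 \left(-9\right) M{\left(-1 \right)} = 2 \left(-9\right) \left(- (1205 - 1)\right) = - 18 \left(\left(-1\right) 1204\right) = \left(-18\right) \left(-1204\right) = 21672$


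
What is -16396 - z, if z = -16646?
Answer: 250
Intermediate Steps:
-16396 - z = -16396 - 1*(-16646) = -16396 + 16646 = 250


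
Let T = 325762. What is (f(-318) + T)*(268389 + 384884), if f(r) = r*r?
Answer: 278873097878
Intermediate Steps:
f(r) = r**2
(f(-318) + T)*(268389 + 384884) = ((-318)**2 + 325762)*(268389 + 384884) = (101124 + 325762)*653273 = 426886*653273 = 278873097878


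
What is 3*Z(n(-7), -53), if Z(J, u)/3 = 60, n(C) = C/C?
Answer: 540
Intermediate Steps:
n(C) = 1
Z(J, u) = 180 (Z(J, u) = 3*60 = 180)
3*Z(n(-7), -53) = 3*180 = 540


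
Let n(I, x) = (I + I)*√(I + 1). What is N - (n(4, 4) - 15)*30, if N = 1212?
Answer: 1662 - 240*√5 ≈ 1125.3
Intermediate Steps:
n(I, x) = 2*I*√(1 + I) (n(I, x) = (2*I)*√(1 + I) = 2*I*√(1 + I))
N - (n(4, 4) - 15)*30 = 1212 - (2*4*√(1 + 4) - 15)*30 = 1212 - (2*4*√5 - 15)*30 = 1212 - (8*√5 - 15)*30 = 1212 - (-15 + 8*√5)*30 = 1212 - (-450 + 240*√5) = 1212 + (450 - 240*√5) = 1662 - 240*√5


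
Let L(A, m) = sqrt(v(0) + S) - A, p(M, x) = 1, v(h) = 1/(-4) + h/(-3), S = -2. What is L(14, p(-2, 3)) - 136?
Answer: -150 + 3*I/2 ≈ -150.0 + 1.5*I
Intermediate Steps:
v(h) = -1/4 - h/3 (v(h) = 1*(-1/4) + h*(-1/3) = -1/4 - h/3)
L(A, m) = -A + 3*I/2 (L(A, m) = sqrt((-1/4 - 1/3*0) - 2) - A = sqrt((-1/4 + 0) - 2) - A = sqrt(-1/4 - 2) - A = sqrt(-9/4) - A = 3*I/2 - A = -A + 3*I/2)
L(14, p(-2, 3)) - 136 = (-1*14 + 3*I/2) - 136 = (-14 + 3*I/2) - 136 = -150 + 3*I/2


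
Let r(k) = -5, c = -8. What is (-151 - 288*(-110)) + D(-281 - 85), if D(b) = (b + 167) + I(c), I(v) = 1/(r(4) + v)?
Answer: 407289/13 ≈ 31330.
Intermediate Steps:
I(v) = 1/(-5 + v)
D(b) = 2170/13 + b (D(b) = (b + 167) + 1/(-5 - 8) = (167 + b) + 1/(-13) = (167 + b) - 1/13 = 2170/13 + b)
(-151 - 288*(-110)) + D(-281 - 85) = (-151 - 288*(-110)) + (2170/13 + (-281 - 85)) = (-151 + 31680) + (2170/13 - 366) = 31529 - 2588/13 = 407289/13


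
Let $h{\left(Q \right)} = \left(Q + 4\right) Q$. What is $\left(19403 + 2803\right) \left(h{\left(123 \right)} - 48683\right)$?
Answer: $-734174772$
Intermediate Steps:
$h{\left(Q \right)} = Q \left(4 + Q\right)$ ($h{\left(Q \right)} = \left(4 + Q\right) Q = Q \left(4 + Q\right)$)
$\left(19403 + 2803\right) \left(h{\left(123 \right)} - 48683\right) = \left(19403 + 2803\right) \left(123 \left(4 + 123\right) - 48683\right) = 22206 \left(123 \cdot 127 - 48683\right) = 22206 \left(15621 - 48683\right) = 22206 \left(-33062\right) = -734174772$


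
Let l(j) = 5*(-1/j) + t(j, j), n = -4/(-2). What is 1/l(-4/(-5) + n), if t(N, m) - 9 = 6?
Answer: 14/185 ≈ 0.075676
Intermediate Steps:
t(N, m) = 15 (t(N, m) = 9 + 6 = 15)
n = 2 (n = -4*(-½) = 2)
l(j) = 15 - 5/j (l(j) = 5*(-1/j) + 15 = -5/j + 15 = 15 - 5/j)
1/l(-4/(-5) + n) = 1/(15 - 5/(-4/(-5) + 2)) = 1/(15 - 5/(-4*(-⅕) + 2)) = 1/(15 - 5/(⅘ + 2)) = 1/(15 - 5/14/5) = 1/(15 - 5*5/14) = 1/(15 - 25/14) = 1/(185/14) = 14/185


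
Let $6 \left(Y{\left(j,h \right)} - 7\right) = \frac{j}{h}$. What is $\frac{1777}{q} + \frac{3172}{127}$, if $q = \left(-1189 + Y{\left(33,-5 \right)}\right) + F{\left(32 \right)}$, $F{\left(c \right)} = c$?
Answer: $\frac{34256102}{1461897} \approx 23.433$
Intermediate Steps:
$Y{\left(j,h \right)} = 7 + \frac{j}{6 h}$ ($Y{\left(j,h \right)} = 7 + \frac{j \frac{1}{h}}{6} = 7 + \frac{j}{6 h}$)
$q = - \frac{11511}{10}$ ($q = \left(-1189 + \left(7 + \frac{1}{6} \cdot 33 \frac{1}{-5}\right)\right) + 32 = \left(-1189 + \left(7 + \frac{1}{6} \cdot 33 \left(- \frac{1}{5}\right)\right)\right) + 32 = \left(-1189 + \left(7 - \frac{11}{10}\right)\right) + 32 = \left(-1189 + \frac{59}{10}\right) + 32 = - \frac{11831}{10} + 32 = - \frac{11511}{10} \approx -1151.1$)
$\frac{1777}{q} + \frac{3172}{127} = \frac{1777}{- \frac{11511}{10}} + \frac{3172}{127} = 1777 \left(- \frac{10}{11511}\right) + 3172 \cdot \frac{1}{127} = - \frac{17770}{11511} + \frac{3172}{127} = \frac{34256102}{1461897}$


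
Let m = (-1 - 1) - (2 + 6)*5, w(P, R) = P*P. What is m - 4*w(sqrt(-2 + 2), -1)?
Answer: -42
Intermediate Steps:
w(P, R) = P**2
m = -42 (m = -2 - 8*5 = -2 - 1*40 = -2 - 40 = -42)
m - 4*w(sqrt(-2 + 2), -1) = -42 - 4*(sqrt(-2 + 2))**2 = -42 - 4*(sqrt(0))**2 = -42 - 4*0**2 = -42 - 4*0 = -42 + 0 = -42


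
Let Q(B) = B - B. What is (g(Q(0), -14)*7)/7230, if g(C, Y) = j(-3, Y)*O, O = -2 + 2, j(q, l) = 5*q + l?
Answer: 0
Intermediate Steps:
j(q, l) = l + 5*q
O = 0
Q(B) = 0
g(C, Y) = 0 (g(C, Y) = (Y + 5*(-3))*0 = (Y - 15)*0 = (-15 + Y)*0 = 0)
(g(Q(0), -14)*7)/7230 = (0*7)/7230 = 0*(1/7230) = 0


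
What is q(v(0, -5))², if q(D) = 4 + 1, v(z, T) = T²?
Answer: 25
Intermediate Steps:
q(D) = 5
q(v(0, -5))² = 5² = 25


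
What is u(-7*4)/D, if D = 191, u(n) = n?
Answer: -28/191 ≈ -0.14660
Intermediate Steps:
u(-7*4)/D = -7*4/191 = -28*1/191 = -28/191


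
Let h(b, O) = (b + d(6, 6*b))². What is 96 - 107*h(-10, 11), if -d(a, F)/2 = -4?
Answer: -332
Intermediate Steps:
d(a, F) = 8 (d(a, F) = -2*(-4) = 8)
h(b, O) = (8 + b)² (h(b, O) = (b + 8)² = (8 + b)²)
96 - 107*h(-10, 11) = 96 - 107*(8 - 10)² = 96 - 107*(-2)² = 96 - 107*4 = 96 - 428 = -332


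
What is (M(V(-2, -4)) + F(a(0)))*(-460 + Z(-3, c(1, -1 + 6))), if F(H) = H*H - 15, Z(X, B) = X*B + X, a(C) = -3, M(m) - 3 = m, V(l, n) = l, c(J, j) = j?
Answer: 2390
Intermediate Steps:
M(m) = 3 + m
Z(X, B) = X + B*X (Z(X, B) = B*X + X = X + B*X)
F(H) = -15 + H**2 (F(H) = H**2 - 15 = -15 + H**2)
(M(V(-2, -4)) + F(a(0)))*(-460 + Z(-3, c(1, -1 + 6))) = ((3 - 2) + (-15 + (-3)**2))*(-460 - 3*(1 + (-1 + 6))) = (1 + (-15 + 9))*(-460 - 3*(1 + 5)) = (1 - 6)*(-460 - 3*6) = -5*(-460 - 18) = -5*(-478) = 2390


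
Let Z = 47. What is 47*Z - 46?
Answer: 2163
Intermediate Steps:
47*Z - 46 = 47*47 - 46 = 2209 - 46 = 2163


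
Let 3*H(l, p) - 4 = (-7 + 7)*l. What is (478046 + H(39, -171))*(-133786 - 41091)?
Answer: -250798450534/3 ≈ -8.3599e+10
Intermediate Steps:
H(l, p) = 4/3 (H(l, p) = 4/3 + ((-7 + 7)*l)/3 = 4/3 + (0*l)/3 = 4/3 + (⅓)*0 = 4/3 + 0 = 4/3)
(478046 + H(39, -171))*(-133786 - 41091) = (478046 + 4/3)*(-133786 - 41091) = (1434142/3)*(-174877) = -250798450534/3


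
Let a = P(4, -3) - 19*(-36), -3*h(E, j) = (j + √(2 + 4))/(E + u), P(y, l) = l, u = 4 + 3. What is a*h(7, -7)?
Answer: 227/2 - 227*√6/14 ≈ 73.783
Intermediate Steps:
u = 7
h(E, j) = -(j + √6)/(3*(7 + E)) (h(E, j) = -(j + √(2 + 4))/(3*(E + 7)) = -(j + √6)/(3*(7 + E)))
a = 681 (a = -3 - 19*(-36) = -3 + 684 = 681)
a*h(7, -7) = 681*((-1*(-7) - √6)/(3*(7 + 7))) = 681*((⅓)*(7 - √6)/14) = 681*((⅓)*(1/14)*(7 - √6)) = 681*(⅙ - √6/42) = 227/2 - 227*√6/14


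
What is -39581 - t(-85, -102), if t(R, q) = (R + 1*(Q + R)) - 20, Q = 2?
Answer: -39393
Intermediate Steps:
t(R, q) = -18 + 2*R (t(R, q) = (R + 1*(2 + R)) - 20 = (R + (2 + R)) - 20 = (2 + 2*R) - 20 = -18 + 2*R)
-39581 - t(-85, -102) = -39581 - (-18 + 2*(-85)) = -39581 - (-18 - 170) = -39581 - 1*(-188) = -39581 + 188 = -39393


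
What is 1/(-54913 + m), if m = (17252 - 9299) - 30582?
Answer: -1/77542 ≈ -1.2896e-5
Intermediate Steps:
m = -22629 (m = 7953 - 30582 = -22629)
1/(-54913 + m) = 1/(-54913 - 22629) = 1/(-77542) = -1/77542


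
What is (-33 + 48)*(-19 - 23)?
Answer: -630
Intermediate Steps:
(-33 + 48)*(-19 - 23) = 15*(-42) = -630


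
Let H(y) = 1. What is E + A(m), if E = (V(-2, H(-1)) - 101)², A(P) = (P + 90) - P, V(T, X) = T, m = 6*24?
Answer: 10699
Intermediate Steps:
m = 144
A(P) = 90 (A(P) = (90 + P) - P = 90)
E = 10609 (E = (-2 - 101)² = (-103)² = 10609)
E + A(m) = 10609 + 90 = 10699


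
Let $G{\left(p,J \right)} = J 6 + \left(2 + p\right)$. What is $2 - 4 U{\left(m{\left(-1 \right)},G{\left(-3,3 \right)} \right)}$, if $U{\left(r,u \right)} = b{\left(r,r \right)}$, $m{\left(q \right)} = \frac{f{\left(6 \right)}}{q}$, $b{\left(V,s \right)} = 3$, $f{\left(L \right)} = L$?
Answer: $-10$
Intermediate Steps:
$m{\left(q \right)} = \frac{6}{q}$
$G{\left(p,J \right)} = 2 + p + 6 J$ ($G{\left(p,J \right)} = 6 J + \left(2 + p\right) = 2 + p + 6 J$)
$U{\left(r,u \right)} = 3$
$2 - 4 U{\left(m{\left(-1 \right)},G{\left(-3,3 \right)} \right)} = 2 - 12 = -10$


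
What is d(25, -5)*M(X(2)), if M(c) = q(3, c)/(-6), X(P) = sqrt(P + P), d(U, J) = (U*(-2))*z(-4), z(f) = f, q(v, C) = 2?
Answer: -200/3 ≈ -66.667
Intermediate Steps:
d(U, J) = 8*U (d(U, J) = (U*(-2))*(-4) = -2*U*(-4) = 8*U)
X(P) = sqrt(2)*sqrt(P) (X(P) = sqrt(2*P) = sqrt(2)*sqrt(P))
M(c) = -1/3 (M(c) = 2/(-6) = 2*(-1/6) = -1/3)
d(25, -5)*M(X(2)) = (8*25)*(-1/3) = 200*(-1/3) = -200/3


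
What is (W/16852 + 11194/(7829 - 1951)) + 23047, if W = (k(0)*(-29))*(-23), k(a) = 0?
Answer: 67740730/2939 ≈ 23049.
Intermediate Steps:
W = 0 (W = (0*(-29))*(-23) = 0*(-23) = 0)
(W/16852 + 11194/(7829 - 1951)) + 23047 = (0/16852 + 11194/(7829 - 1951)) + 23047 = (0*(1/16852) + 11194/5878) + 23047 = (0 + 11194*(1/5878)) + 23047 = (0 + 5597/2939) + 23047 = 5597/2939 + 23047 = 67740730/2939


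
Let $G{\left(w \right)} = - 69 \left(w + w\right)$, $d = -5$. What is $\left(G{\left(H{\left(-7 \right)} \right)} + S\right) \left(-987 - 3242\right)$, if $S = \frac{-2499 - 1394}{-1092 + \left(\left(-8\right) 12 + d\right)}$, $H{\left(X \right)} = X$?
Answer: $- \frac{4890123799}{1193} \approx -4.099 \cdot 10^{6}$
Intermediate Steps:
$S = \frac{3893}{1193}$ ($S = \frac{-2499 - 1394}{-1092 - 101} = - \frac{3893}{-1092 - 101} = - \frac{3893}{-1193} = \left(-3893\right) \left(- \frac{1}{1193}\right) = \frac{3893}{1193} \approx 3.2632$)
$G{\left(w \right)} = - 138 w$ ($G{\left(w \right)} = - 69 \cdot 2 w = - 138 w$)
$\left(G{\left(H{\left(-7 \right)} \right)} + S\right) \left(-987 - 3242\right) = \left(\left(-138\right) \left(-7\right) + \frac{3893}{1193}\right) \left(-987 - 3242\right) = \left(966 + \frac{3893}{1193}\right) \left(-4229\right) = \frac{1156331}{1193} \left(-4229\right) = - \frac{4890123799}{1193}$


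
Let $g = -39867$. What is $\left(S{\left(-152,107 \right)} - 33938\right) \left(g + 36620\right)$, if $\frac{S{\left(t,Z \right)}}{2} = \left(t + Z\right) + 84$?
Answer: $109943420$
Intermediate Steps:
$S{\left(t,Z \right)} = 168 + 2 Z + 2 t$ ($S{\left(t,Z \right)} = 2 \left(\left(t + Z\right) + 84\right) = 2 \left(\left(Z + t\right) + 84\right) = 2 \left(84 + Z + t\right) = 168 + 2 Z + 2 t$)
$\left(S{\left(-152,107 \right)} - 33938\right) \left(g + 36620\right) = \left(\left(168 + 2 \cdot 107 + 2 \left(-152\right)\right) - 33938\right) \left(-39867 + 36620\right) = \left(\left(168 + 214 - 304\right) - 33938\right) \left(-3247\right) = \left(78 - 33938\right) \left(-3247\right) = \left(-33860\right) \left(-3247\right) = 109943420$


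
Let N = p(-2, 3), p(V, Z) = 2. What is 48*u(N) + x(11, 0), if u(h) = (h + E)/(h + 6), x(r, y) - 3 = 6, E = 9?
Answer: 75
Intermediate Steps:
x(r, y) = 9 (x(r, y) = 3 + 6 = 9)
N = 2
u(h) = (9 + h)/(6 + h) (u(h) = (h + 9)/(h + 6) = (9 + h)/(6 + h))
48*u(N) + x(11, 0) = 48*((9 + 2)/(6 + 2)) + 9 = 48*(11/8) + 9 = 66 + 9 = 75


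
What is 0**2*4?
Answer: 0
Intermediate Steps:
0**2*4 = 0*4 = 0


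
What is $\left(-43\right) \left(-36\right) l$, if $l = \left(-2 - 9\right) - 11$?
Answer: $-34056$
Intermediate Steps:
$l = -22$ ($l = -11 - 11 = -22$)
$\left(-43\right) \left(-36\right) l = \left(-43\right) \left(-36\right) \left(-22\right) = 1548 \left(-22\right) = -34056$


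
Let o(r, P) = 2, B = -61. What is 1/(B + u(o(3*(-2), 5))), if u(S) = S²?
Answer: -1/57 ≈ -0.017544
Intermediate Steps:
1/(B + u(o(3*(-2), 5))) = 1/(-61 + 2²) = 1/(-61 + 4) = 1/(-57) = -1/57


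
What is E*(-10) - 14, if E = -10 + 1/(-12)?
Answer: 521/6 ≈ 86.833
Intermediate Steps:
E = -121/12 (E = -10 - 1/12 = -121/12 ≈ -10.083)
E*(-10) - 14 = -121/12*(-10) - 14 = 605/6 - 14 = 521/6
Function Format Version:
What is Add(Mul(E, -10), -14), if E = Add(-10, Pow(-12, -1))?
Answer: Rational(521, 6) ≈ 86.833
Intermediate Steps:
E = Rational(-121, 12) (E = Add(-10, Rational(-1, 12)) = Rational(-121, 12) ≈ -10.083)
Add(Mul(E, -10), -14) = Add(Mul(Rational(-121, 12), -10), -14) = Add(Rational(605, 6), -14) = Rational(521, 6)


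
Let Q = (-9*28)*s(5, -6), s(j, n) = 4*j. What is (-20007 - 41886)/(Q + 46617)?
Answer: -20631/13859 ≈ -1.4886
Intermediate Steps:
Q = -5040 (Q = (-9*28)*(4*5) = -252*20 = -5040)
(-20007 - 41886)/(Q + 46617) = (-20007 - 41886)/(-5040 + 46617) = -61893/41577 = -61893*1/41577 = -20631/13859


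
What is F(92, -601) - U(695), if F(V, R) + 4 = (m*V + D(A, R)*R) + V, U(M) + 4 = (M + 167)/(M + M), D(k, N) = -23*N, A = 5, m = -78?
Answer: -5778721796/695 ≈ -8.3147e+6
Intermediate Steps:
U(M) = -4 + (167 + M)/(2*M) (U(M) = -4 + (M + 167)/(M + M) = -4 + (167 + M)/((2*M)) = -4 + (167 + M)*(1/(2*M)) = -4 + (167 + M)/(2*M))
F(V, R) = -4 - 77*V - 23*R² (F(V, R) = -4 + ((-78*V + (-23*R)*R) + V) = -4 + ((-78*V - 23*R²) + V) = -4 + (-77*V - 23*R²) = -4 - 77*V - 23*R²)
F(92, -601) - U(695) = (-4 - 77*92 - 23*(-601)²) - (167 - 7*695)/(2*695) = (-4 - 7084 - 23*361201) - (167 - 4865)/(2*695) = (-4 - 7084 - 8307623) - (-4698)/(2*695) = -8314711 - 1*(-2349/695) = -8314711 + 2349/695 = -5778721796/695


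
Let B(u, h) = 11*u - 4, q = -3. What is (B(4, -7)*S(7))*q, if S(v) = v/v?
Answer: -120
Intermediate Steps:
S(v) = 1
B(u, h) = -4 + 11*u
(B(4, -7)*S(7))*q = ((-4 + 11*4)*1)*(-3) = ((-4 + 44)*1)*(-3) = (40*1)*(-3) = 40*(-3) = -120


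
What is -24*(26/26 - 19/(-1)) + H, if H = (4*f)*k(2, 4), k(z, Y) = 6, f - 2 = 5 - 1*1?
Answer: -336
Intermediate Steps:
f = 6 (f = 2 + (5 - 1*1) = 2 + (5 - 1) = 2 + 4 = 6)
H = 144 (H = (4*6)*6 = 24*6 = 144)
-24*(26/26 - 19/(-1)) + H = -24*(26/26 - 19/(-1)) + 144 = -24*(26*(1/26) - 19*(-1)) + 144 = -24*(1 + 19) + 144 = -24*20 + 144 = -480 + 144 = -336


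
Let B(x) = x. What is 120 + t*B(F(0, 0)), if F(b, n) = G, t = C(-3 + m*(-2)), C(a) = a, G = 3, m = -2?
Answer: 123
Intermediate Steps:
t = 1 (t = -3 - 2*(-2) = -3 + 4 = 1)
F(b, n) = 3
120 + t*B(F(0, 0)) = 120 + 1*3 = 120 + 3 = 123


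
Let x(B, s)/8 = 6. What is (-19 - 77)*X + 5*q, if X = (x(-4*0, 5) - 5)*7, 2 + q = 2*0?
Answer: -28906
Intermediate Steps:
x(B, s) = 48 (x(B, s) = 8*6 = 48)
q = -2 (q = -2 + 2*0 = -2 + 0 = -2)
X = 301 (X = (48 - 5)*7 = 43*7 = 301)
(-19 - 77)*X + 5*q = (-19 - 77)*301 + 5*(-2) = -96*301 - 10 = -28896 - 10 = -28906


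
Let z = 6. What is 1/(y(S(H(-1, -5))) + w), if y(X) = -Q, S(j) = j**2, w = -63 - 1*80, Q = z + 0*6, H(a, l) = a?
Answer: -1/149 ≈ -0.0067114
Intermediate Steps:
Q = 6 (Q = 6 + 0*6 = 6 + 0 = 6)
w = -143 (w = -63 - 80 = -143)
y(X) = -6 (y(X) = -1*6 = -6)
1/(y(S(H(-1, -5))) + w) = 1/(-6 - 143) = 1/(-149) = -1/149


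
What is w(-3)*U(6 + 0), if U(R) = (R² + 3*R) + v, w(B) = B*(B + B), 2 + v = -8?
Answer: 792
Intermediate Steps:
v = -10 (v = -2 - 8 = -10)
w(B) = 2*B² (w(B) = B*(2*B) = 2*B²)
U(R) = -10 + R² + 3*R (U(R) = (R² + 3*R) - 10 = -10 + R² + 3*R)
w(-3)*U(6 + 0) = (2*(-3)²)*(-10 + (6 + 0)² + 3*(6 + 0)) = (2*9)*(-10 + 6² + 3*6) = 18*(-10 + 36 + 18) = 18*44 = 792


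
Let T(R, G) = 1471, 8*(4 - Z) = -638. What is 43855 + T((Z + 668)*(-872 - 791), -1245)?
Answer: 45326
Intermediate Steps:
Z = 335/4 (Z = 4 - ⅛*(-638) = 4 + 319/4 = 335/4 ≈ 83.750)
43855 + T((Z + 668)*(-872 - 791), -1245) = 43855 + 1471 = 45326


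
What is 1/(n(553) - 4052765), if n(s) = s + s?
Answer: -1/4051659 ≈ -2.4681e-7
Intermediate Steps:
n(s) = 2*s
1/(n(553) - 4052765) = 1/(2*553 - 4052765) = 1/(1106 - 4052765) = 1/(-4051659) = -1/4051659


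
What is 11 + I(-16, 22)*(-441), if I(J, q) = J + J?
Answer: 14123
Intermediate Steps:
I(J, q) = 2*J
11 + I(-16, 22)*(-441) = 11 + (2*(-16))*(-441) = 11 - 32*(-441) = 11 + 14112 = 14123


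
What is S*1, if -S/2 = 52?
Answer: -104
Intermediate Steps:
S = -104 (S = -2*52 = -104)
S*1 = -104*1 = -104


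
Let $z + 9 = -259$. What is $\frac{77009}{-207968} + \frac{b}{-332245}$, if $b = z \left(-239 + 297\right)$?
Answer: $- \frac{22353200613}{69096328160} \approx -0.32351$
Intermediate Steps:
$z = -268$ ($z = -9 - 259 = -268$)
$b = -15544$ ($b = - 268 \left(-239 + 297\right) = \left(-268\right) 58 = -15544$)
$\frac{77009}{-207968} + \frac{b}{-332245} = \frac{77009}{-207968} - \frac{15544}{-332245} = 77009 \left(- \frac{1}{207968}\right) - - \frac{15544}{332245} = - \frac{77009}{207968} + \frac{15544}{332245} = - \frac{22353200613}{69096328160}$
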